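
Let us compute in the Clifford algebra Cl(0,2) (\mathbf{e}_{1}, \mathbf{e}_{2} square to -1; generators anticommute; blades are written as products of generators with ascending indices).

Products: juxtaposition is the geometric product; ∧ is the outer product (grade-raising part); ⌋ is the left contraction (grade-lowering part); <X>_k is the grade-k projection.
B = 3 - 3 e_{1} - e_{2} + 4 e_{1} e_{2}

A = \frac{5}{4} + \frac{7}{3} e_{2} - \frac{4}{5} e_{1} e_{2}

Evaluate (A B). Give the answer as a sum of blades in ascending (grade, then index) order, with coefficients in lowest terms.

step 1: \frac{557}{60} + \frac{287}{60} e_{1} + \frac{163}{20} e_{2} + \frac{48}{5} e_{1} e_{2}
Answer: \frac{557}{60} + \frac{287}{60} e_{1} + \frac{163}{20} e_{2} + \frac{48}{5} e_{1} e_{2}


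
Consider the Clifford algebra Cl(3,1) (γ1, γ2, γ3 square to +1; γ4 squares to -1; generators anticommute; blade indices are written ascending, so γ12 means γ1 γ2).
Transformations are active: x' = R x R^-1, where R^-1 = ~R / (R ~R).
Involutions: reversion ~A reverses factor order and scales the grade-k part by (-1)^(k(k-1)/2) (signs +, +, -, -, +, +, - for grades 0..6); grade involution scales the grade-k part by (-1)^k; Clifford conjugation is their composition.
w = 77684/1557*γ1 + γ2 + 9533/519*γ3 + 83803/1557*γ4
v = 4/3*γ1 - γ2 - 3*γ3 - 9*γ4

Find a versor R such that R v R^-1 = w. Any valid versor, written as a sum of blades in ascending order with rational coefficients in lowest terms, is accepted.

R = v + w = 79760/1557*γ1 + 7976/519*γ3 + 69790/1557*γ4 works: the equal norms (-623/9) guarantee its sandwich swaps v into w.
Answer: 79760/1557*γ1 + 7976/519*γ3 + 69790/1557*γ4


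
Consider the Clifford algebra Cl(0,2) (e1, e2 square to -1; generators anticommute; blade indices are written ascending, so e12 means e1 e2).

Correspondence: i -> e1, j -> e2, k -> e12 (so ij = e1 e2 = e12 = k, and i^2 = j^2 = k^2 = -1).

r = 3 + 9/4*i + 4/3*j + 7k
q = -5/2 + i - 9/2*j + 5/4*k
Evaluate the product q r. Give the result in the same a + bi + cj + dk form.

In blades: q = -5/2 + e1 - 9/2*e2 + 5/4*e12, r = 3 + 9/4*e1 + 4/3*e2 + 7*e12.
Distribute q over r term by term (generator squares from the signature, products reordered to ascending indices): (-5/2)*r = -15/2 - 45/8*e1 - 10/3*e2 - 35/2*e12; (e1)*r = -9/4 + 3*e1 - 7*e2 + 4/3*e12; (-9/2*e2)*r = 6 - 63/2*e1 - 27/2*e2 + 81/8*e12; (5/4*e12)*r = -35/4 - 5/3*e1 + 45/16*e2 + 15/4*e12.
Sum: -25/2 - 859/24*e1 - 1009/48*e2 - 55/24*e12; translating back through the correspondence:
Answer: -25/2 - 859/24*i - 1009/48*j - 55/24*k


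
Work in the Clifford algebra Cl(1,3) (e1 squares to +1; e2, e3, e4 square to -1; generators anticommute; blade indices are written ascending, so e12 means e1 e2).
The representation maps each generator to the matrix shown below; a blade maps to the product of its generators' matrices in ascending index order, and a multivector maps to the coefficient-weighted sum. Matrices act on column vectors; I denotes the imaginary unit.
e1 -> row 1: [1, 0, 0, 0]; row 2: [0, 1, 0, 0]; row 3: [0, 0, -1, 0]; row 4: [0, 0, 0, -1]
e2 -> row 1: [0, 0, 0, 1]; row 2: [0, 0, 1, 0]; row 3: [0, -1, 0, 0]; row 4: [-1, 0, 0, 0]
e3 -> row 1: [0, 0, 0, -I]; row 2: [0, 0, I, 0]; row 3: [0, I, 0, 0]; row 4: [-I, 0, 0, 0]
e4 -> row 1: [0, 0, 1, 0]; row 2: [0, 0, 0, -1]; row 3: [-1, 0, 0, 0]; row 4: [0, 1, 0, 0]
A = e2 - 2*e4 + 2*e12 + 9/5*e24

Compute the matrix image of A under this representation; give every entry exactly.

Bivector images (products of the table entries): rho(e12) = rho(e1)rho(e2) = row 1: [0, 0, 0, 1]; row 2: [0, 0, 1, 0]; row 3: [0, 1, 0, 0]; row 4: [1, 0, 0, 0]; rho(e24) = rho(e2)rho(e4) = row 1: [0, 1, 0, 0]; row 2: [-1, 0, 0, 0]; row 3: [0, 0, 0, 1]; row 4: [0, 0, -1, 0].
M = (1)*rho(e2) + (-2)*rho(e4) + (2)*rho(e12) + (9/5)*rho(e24), summed entrywise:
Answer: row 1: [0, 9/5, -2, 3]; row 2: [-9/5, 0, 3, 2]; row 3: [2, 1, 0, 9/5]; row 4: [1, -2, -9/5, 0]


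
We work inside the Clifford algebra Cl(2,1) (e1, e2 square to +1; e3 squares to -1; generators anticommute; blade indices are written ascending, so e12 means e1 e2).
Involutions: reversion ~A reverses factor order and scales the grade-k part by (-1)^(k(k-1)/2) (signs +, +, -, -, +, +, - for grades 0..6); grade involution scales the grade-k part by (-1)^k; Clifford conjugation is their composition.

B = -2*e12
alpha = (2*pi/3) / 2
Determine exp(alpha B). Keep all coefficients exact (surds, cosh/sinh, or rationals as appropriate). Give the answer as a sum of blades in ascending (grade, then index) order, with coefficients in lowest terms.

B^2 = (-2)^2*(e12)^2 = 4*(-1) = -4 (a basis 2-blade squares to minus the product of its generators' squares).
B^2 = -4 — since the square is negative, the closed form is circular: l = 2, alpha*l = 2*pi/3, so exp(alpha B) = cos(2*pi/3) + (sin(2*pi/3)/2)*B = -1/2 + (sqrt(3)/4)*B.
Answer: -1/2 - sqrt(3)/2*e12


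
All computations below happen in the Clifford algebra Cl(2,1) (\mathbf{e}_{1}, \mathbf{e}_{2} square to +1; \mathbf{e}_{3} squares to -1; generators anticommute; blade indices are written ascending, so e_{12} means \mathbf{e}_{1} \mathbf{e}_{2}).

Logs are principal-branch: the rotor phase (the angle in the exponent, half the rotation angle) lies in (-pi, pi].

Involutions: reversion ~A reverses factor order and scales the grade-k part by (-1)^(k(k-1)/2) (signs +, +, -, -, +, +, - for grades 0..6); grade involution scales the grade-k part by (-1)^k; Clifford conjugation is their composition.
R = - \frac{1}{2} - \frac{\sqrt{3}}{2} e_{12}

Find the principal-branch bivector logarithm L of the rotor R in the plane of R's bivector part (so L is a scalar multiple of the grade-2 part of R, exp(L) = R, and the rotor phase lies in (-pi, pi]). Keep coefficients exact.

The scalar part of R is - \frac{1}{2}, and that scalar determines the rotor phase on the principal branch; recovering the unit plane as bivector-part over sine of the phase gives L = phase * plane.
Concretely: cos(phase) = - \frac{1}{2} gives phase = ±\frac{2 \pi}{3}, and since phase/sin(phase) is even the sign is immaterial: L = (phase/sin(phase)) * <R>_2 = (\frac{4 \sqrt{3} \pi}{9}) * <R>_2.
Answer: - \frac{2 \pi}{3} e_{12}


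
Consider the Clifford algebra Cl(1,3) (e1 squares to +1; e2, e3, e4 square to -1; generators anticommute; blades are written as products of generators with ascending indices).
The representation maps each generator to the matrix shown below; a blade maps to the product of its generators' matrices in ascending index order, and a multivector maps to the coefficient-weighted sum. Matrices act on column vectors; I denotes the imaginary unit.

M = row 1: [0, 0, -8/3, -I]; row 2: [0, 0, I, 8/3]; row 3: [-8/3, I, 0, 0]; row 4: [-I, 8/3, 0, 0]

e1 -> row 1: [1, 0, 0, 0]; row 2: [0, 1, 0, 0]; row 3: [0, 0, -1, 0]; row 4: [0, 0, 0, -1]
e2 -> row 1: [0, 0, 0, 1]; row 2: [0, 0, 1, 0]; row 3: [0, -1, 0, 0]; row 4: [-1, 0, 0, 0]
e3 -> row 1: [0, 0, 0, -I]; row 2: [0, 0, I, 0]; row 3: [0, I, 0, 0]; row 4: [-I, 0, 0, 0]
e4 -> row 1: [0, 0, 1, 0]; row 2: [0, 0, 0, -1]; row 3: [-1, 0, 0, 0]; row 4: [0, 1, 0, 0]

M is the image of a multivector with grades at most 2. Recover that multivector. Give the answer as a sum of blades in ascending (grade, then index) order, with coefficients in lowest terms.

Method: the blade images are trace-orthogonal — tr(rho(e_A) rho(e_B)^-1) = 4 if A = B and 0 otherwise — and rho(e_A)^-1 = (e_A)^2 * rho(e_A) with (e_A)^2 = +1 or -1, so the coefficient of e_A in the preimage is (e_A)^2 * tr(M rho(e_A))/4.
Nonzero projections over blades of grade <= 2: e3: (e3)^2 = -1, tr(M rho(e3)) = -4, coefficient 1; e1 e4: (e1 e4)^2 = +1, tr(M rho(e1 e4)) = -32/3, coefficient -8/3. Every other blade of grade <= 2 projects to 0.
Answer: e3 - 8/3*e1 e4


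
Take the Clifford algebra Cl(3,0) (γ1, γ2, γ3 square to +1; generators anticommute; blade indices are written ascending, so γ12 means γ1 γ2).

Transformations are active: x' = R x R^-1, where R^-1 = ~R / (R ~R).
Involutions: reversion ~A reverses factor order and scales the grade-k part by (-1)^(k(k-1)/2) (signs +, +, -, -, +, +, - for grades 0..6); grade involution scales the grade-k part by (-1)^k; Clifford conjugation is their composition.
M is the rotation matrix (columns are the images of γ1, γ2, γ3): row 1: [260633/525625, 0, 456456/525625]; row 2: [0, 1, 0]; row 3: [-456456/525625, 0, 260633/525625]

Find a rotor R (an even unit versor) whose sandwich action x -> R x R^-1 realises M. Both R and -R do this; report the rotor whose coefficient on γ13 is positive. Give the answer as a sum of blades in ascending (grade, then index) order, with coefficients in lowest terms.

Method: write R = a + b12*γ12 + b13*γ13 + b23*γ23 with a^2 + b12^2 + b13^2 + b23^2 = 1 (so R^-1 = ~R). Expanding the columns R e_j ~R gives tr M = 4a^2 - 1 and, from the antisymmetric part, M21 - M12 = -4a*b12, M13 - M31 = 4a*b13, M32 - M23 = -4a*b23.
Here tr M = 1046891/525625, so a^2 = (1 + tr M)/4 = 393129/525625 and a = ±627/725. Taking a = 627/725: M21 - M12 = 0, M13 - M31 = 912912/525625, M32 - M23 = 0, giving b12 = 0, b13 = 364/725, b23 = 0, i.e. R = 627/725 + 364/725*γ13.
Its γ13 coefficient is already positive.
Answer: 627/725 + 364/725*γ13. Sheet selection: the two-to-one cover makes ±R indistinguishable at the matrix level (trace 1046891/525625), so uniqueness comes from the required sign on γ13.


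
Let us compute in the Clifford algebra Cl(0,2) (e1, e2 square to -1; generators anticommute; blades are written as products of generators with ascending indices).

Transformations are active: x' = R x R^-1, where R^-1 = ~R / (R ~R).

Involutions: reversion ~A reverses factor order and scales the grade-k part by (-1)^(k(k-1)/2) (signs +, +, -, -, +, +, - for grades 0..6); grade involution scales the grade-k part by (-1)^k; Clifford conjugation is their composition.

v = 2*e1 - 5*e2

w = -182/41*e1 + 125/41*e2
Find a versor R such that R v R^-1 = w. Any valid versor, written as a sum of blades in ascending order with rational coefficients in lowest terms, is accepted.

Why this works: both vectors square to -29, so q(v) = q(w) and R = v + w = -100/41*e1 - 80/41*e2 carries v to w — its own direction survives, the complement (v - w)/2 flips.
Answer: -100/41*e1 - 80/41*e2


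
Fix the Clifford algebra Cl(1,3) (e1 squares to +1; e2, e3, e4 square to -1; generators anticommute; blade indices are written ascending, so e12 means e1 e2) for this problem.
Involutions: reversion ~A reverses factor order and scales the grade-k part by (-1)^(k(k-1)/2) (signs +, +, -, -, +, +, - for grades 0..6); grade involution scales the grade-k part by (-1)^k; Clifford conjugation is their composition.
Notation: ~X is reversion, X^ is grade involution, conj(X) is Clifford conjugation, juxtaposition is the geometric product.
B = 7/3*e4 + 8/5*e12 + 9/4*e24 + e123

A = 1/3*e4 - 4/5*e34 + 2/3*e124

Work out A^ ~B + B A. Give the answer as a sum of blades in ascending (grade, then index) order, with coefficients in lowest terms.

first term: 7/9 - 3/2*e1 + 3/4*e2 + 28/15*e3 + 16/15*e4 + 14/9*e12 - 9/5*e23 - 2/3*e34 + 4/3*e124 + 71/75*e1234
second term: -7/9 - 3/2*e1 - 3/4*e2 - 28/15*e3 + 16/15*e4 - 14/9*e12 - 9/5*e23 + 2/3*e34 + 4/3*e124 - 71/75*e1234
Answer: -3*e1 + 32/15*e4 - 18/5*e23 + 8/3*e124


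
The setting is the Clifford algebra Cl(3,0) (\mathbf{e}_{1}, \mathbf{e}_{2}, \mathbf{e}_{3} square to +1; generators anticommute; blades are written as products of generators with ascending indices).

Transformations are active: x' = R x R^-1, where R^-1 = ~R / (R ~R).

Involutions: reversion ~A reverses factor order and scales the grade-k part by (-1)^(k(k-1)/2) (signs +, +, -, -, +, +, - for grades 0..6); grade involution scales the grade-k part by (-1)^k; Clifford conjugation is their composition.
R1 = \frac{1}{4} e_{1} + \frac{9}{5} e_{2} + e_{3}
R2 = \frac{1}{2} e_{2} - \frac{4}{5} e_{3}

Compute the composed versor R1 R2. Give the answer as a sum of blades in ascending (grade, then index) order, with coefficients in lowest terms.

Distribute over the terms of R2 (each basis-blade product reordered to ascending indices, repeated generators contracted through their squares):
R1 (\frac{1}{2} e_{2}) = \frac{9}{10} + \frac{1}{8} e_{1} e_{2} - \frac{1}{2} e_{2} e_{3}
R1 (-\frac{4}{5} e_{3}) = -\frac{4}{5} - \frac{1}{5} e_{1} e_{3} - \frac{36}{25} e_{2} e_{3}
Summing the partial products and collecting blades:
Answer: \frac{1}{10} + \frac{1}{8} e_{1} e_{2} - \frac{1}{5} e_{1} e_{3} - \frac{97}{50} e_{2} e_{3}


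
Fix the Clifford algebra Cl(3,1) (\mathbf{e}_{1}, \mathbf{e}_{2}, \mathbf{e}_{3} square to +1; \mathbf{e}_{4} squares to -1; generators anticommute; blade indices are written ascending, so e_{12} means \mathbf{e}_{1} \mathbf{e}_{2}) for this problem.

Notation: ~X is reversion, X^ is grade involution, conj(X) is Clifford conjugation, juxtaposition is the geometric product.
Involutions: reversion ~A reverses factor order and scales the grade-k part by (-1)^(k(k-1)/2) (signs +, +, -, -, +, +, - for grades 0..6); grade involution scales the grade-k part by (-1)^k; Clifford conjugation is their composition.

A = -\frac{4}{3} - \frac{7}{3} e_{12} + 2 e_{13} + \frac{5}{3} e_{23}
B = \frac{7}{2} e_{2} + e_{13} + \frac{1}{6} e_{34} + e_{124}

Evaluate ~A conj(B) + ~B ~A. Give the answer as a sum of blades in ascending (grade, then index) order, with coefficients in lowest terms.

first term: -2 - \frac{49}{6} e_{1} + \frac{14}{3} e_{2} - \frac{35}{6} e_{3} - \frac{7}{3} e_{4} + \frac{5}{3} e_{12} + \frac{4}{3} e_{13} + \frac{1}{3} e_{14} + \frac{7}{3} e_{23} + \frac{5}{18} e_{24} + \frac{2}{9} e_{34} - 7 e_{123} - \frac{4}{3} e_{124} + \frac{5}{3} e_{134} - 2 e_{234} - \frac{7}{18} e_{1234}
second term: -2 - \frac{49}{6} e_{1} - \frac{14}{3} e_{2} - \frac{35}{6} e_{3} + \frac{7}{3} e_{4} - \frac{5}{3} e_{12} + \frac{4}{3} e_{13} - \frac{1}{3} e_{14} - \frac{7}{3} e_{23} - \frac{5}{18} e_{24} + \frac{2}{9} e_{34} + 7 e_{123} + \frac{4}{3} e_{124} + \frac{5}{3} e_{134} - 2 e_{234} - \frac{7}{18} e_{1234}
Answer: -4 - \frac{49}{3} e_{1} - \frac{35}{3} e_{3} + \frac{8}{3} e_{13} + \frac{4}{9} e_{34} + \frac{10}{3} e_{134} - 4 e_{234} - \frac{7}{9} e_{1234}


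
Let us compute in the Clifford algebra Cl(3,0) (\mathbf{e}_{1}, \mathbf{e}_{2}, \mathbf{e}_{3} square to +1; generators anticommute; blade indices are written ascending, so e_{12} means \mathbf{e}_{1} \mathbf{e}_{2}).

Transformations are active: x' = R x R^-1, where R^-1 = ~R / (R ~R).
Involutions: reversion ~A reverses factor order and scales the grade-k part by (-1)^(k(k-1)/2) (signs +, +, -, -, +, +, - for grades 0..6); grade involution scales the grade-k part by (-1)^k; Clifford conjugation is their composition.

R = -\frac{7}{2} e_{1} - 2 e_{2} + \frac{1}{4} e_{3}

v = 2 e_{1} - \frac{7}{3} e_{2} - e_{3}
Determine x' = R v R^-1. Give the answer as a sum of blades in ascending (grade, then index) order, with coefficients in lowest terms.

~R = -\frac{7}{2} e_{1} - 2 e_{2} + \frac{1}{4} e_{3}, and R ~R = \frac{261}{16}, so R^-1 = ~R / (\frac{261}{16}).
R v = -\frac{31}{12} + \frac{73}{6} e_{12} + 3 e_{13} + \frac{31}{12} e_{23}
Answer: -\frac{698}{783} e_{1} + \frac{2323}{783} e_{2} + \frac{721}{783} e_{3}


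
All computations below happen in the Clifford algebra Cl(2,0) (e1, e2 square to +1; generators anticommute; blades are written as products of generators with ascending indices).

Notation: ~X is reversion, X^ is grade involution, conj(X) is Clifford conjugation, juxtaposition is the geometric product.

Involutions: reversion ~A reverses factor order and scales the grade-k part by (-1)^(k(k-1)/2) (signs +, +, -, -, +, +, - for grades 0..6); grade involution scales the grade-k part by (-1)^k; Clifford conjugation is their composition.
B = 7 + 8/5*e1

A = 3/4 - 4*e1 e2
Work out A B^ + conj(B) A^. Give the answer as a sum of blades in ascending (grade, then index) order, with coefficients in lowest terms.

first term: 21/4 - 6/5*e1 - 32/5*e2 - 28*e1 e2
second term: 21/4 - 6/5*e1 + 32/5*e2 - 28*e1 e2
Answer: 21/2 - 12/5*e1 - 56*e1 e2


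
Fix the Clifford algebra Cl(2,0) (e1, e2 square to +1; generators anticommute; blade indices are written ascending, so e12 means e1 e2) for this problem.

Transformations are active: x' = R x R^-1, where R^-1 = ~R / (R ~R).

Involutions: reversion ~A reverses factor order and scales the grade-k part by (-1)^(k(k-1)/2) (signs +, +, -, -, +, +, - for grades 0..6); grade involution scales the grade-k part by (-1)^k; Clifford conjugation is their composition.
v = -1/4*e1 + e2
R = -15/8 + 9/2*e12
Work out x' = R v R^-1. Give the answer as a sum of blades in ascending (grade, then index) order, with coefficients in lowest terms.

~R = -15/8 - 9/2*e12, and R ~R = 1521/64, so R^-1 = ~R / (1521/64).
R v = 159/32*e1 - 3/4*e2
Answer: -361/676*e1 - 149/169*e2


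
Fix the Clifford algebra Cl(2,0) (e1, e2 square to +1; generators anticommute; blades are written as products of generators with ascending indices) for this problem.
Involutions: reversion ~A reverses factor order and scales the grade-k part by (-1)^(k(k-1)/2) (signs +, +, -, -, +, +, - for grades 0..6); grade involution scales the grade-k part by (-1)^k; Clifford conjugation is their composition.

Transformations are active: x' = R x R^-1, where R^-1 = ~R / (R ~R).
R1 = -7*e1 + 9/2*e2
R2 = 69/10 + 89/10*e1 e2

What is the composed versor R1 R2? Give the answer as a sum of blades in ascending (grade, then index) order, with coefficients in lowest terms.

Distribute over the terms of R1 (each basis-blade product reordered to ascending indices, repeated generators contracted through their squares):
(-7*e1) R2 = -483/10*e1 - 623/10*e2
(9/2*e2) R2 = -801/20*e1 + 621/20*e2
Summing the partial products and collecting blades:
Answer: -1767/20*e1 - 125/4*e2


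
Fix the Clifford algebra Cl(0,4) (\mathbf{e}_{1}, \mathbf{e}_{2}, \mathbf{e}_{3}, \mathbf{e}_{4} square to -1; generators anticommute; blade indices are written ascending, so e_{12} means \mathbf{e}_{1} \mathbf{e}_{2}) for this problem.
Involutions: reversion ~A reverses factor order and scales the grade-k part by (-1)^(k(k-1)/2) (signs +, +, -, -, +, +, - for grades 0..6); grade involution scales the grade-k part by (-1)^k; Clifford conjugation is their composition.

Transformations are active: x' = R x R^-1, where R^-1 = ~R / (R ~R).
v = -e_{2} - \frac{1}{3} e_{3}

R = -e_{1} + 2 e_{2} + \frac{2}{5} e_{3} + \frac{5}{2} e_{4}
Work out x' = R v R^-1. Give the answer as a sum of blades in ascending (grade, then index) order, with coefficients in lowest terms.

~R = -e_{1} + 2 e_{2} + \frac{2}{5} e_{3} + \frac{5}{2} e_{4}, and R ~R = -\frac{1141}{100}, so R^-1 = ~R / (-\frac{1141}{100}).
R v = \frac{32}{15} + e_{12} + \frac{1}{3} e_{13} - \frac{4}{15} e_{23} + \frac{5}{2} e_{24} + \frac{5}{6} e_{34}
Answer: \frac{1280}{3423} e_{1} + \frac{863}{3423} e_{2} + \frac{629}{3423} e_{3} - \frac{3200}{3423} e_{4}


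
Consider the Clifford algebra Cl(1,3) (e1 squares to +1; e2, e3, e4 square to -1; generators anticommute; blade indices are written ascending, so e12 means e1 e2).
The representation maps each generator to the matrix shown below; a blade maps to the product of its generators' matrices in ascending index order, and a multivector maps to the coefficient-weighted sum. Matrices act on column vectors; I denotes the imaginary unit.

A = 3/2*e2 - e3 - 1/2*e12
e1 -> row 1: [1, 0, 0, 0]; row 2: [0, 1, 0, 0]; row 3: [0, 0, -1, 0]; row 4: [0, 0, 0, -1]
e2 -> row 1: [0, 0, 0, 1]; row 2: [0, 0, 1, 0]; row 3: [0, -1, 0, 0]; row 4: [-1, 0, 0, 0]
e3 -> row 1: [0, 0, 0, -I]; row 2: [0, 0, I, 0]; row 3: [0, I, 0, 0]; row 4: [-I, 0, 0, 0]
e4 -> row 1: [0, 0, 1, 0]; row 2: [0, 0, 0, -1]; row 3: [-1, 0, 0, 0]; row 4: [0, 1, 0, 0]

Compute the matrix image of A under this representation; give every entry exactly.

Bivector images (products of the table entries): rho(e12) = rho(e1)rho(e2) = row 1: [0, 0, 0, 1]; row 2: [0, 0, 1, 0]; row 3: [0, 1, 0, 0]; row 4: [1, 0, 0, 0].
M = (3/2)*rho(e2) + (-1)*rho(e3) + (-1/2)*rho(e12), summed entrywise:
Answer: row 1: [0, 0, 0, 1 + I]; row 2: [0, 0, 1 - I, 0]; row 3: [0, -2 - I, 0, 0]; row 4: [-2 + I, 0, 0, 0]


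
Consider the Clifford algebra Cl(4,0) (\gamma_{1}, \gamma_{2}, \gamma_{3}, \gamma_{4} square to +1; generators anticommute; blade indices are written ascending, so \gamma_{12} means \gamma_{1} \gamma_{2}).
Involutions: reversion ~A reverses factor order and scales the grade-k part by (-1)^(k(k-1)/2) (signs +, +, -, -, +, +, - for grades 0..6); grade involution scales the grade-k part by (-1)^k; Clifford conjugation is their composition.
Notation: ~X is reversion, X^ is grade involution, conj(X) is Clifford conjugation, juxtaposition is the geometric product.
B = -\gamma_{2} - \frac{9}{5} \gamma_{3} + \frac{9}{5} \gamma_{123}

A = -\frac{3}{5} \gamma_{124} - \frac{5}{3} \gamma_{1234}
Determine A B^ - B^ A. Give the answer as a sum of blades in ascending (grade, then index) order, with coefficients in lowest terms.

first term: 3 \gamma_{4} + \frac{3}{5} \gamma_{14} + \frac{27}{25} \gamma_{34} + 3 \gamma_{124} - \frac{5}{3} \gamma_{134} + \frac{27}{25} \gamma_{1234}
second term: -3 \gamma_{4} + \frac{3}{5} \gamma_{14} - \frac{27}{25} \gamma_{34} - 3 \gamma_{124} + \frac{5}{3} \gamma_{134} - \frac{27}{25} \gamma_{1234}
Answer: 6 \gamma_{4} + \frac{54}{25} \gamma_{34} + 6 \gamma_{124} - \frac{10}{3} \gamma_{134} + \frac{54}{25} \gamma_{1234}


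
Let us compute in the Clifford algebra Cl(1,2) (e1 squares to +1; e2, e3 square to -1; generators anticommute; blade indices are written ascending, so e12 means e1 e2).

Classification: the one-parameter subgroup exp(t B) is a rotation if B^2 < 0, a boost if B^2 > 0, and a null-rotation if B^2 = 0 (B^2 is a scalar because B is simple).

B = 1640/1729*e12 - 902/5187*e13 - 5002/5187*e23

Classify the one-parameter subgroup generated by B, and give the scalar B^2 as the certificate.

B^2 term by term: the squares give (1640/1729)^2*(e12)^2 + (-902/5187)^2*(e13)^2 + (-5002/5187)^2*(e23)^2 = 2689600/2989441*(+1) + 813604/26904969*(+1) + 25020004/26904969*(-1) = 0 (each basis 2-blade squares to minus the product of its generators' squares); cross terms between blades sharing an index anticommute and cancel. So B^2 = 0.
Answer: null-rotation, certificate B^2 = 0. Certificate logic: 0 is a conjugation-invariant scalar, so its sign fixes rotation versus boost versus null-rotation outright.


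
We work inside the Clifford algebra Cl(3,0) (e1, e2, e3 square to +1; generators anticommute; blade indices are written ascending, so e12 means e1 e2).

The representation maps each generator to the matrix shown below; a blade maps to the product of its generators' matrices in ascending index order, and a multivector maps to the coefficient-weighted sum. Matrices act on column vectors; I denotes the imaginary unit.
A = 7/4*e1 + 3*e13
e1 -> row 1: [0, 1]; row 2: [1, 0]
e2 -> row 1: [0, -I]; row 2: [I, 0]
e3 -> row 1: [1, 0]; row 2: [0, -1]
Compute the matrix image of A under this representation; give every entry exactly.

Bivector images (products of the table entries): rho(e13) = rho(e1)rho(e3) = row 1: [0, -1]; row 2: [1, 0].
M = (7/4)*rho(e1) + (3)*rho(e13), summed entrywise:
Answer: row 1: [0, -5/4]; row 2: [19/4, 0]


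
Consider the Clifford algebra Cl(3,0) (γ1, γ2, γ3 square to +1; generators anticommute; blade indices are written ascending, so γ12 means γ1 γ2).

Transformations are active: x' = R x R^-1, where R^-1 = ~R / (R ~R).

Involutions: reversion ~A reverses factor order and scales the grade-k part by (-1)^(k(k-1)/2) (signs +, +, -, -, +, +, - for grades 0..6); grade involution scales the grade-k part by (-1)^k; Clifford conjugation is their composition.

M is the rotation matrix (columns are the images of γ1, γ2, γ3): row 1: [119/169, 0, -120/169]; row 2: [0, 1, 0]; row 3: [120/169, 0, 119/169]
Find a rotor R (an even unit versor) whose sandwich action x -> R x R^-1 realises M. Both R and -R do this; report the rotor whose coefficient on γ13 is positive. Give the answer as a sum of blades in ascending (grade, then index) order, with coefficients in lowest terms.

Method: write R = a + b12*γ12 + b13*γ13 + b23*γ23 with a^2 + b12^2 + b13^2 + b23^2 = 1 (so R^-1 = ~R). Expanding the columns R e_j ~R gives tr M = 4a^2 - 1 and, from the antisymmetric part, M21 - M12 = -4a*b12, M13 - M31 = 4a*b13, M32 - M23 = -4a*b23.
Here tr M = 407/169, so a^2 = (1 + tr M)/4 = 144/169 and a = ±12/13. Taking a = 12/13: M21 - M12 = 0, M13 - M31 = -240/169, M32 - M23 = 0, giving b12 = 0, b13 = -5/13, b23 = 0, i.e. R = 12/13 - 5/13*γ13.
Its γ13 coefficient is negative, so report the other preimage -R.
Answer: -12/13 + 5/13*γ13. Why the constraint matters: R and -R act identically through the sandwich — M has trace 407/169 either way — so only the sign condition on γ13 picks one of the two preimages.


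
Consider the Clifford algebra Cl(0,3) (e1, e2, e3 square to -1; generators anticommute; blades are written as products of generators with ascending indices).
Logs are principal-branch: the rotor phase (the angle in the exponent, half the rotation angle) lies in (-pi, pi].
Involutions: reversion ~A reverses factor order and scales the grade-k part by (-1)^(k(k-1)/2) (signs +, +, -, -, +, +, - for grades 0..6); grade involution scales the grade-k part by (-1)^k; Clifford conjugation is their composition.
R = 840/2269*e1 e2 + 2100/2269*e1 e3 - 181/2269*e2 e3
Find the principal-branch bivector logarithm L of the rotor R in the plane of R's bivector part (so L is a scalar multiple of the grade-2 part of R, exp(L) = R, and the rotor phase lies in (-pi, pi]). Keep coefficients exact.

The scalar part of R is 0, which pins the rotor phase on the principal branch; dividing the bivector part by the sine of that phase recovers the unit plane, and L is the phase times that plane.
Concretely: cos(phase) = 0 gives phase = ±pi/2, and since phase/sin(phase) is even the sign is immaterial: L = (phase/sin(phase)) * <R>_2 = (pi/2) * <R>_2.
Answer: 420*pi/2269*e1 e2 + 1050*pi/2269*e1 e3 - 181*pi/4538*e2 e3


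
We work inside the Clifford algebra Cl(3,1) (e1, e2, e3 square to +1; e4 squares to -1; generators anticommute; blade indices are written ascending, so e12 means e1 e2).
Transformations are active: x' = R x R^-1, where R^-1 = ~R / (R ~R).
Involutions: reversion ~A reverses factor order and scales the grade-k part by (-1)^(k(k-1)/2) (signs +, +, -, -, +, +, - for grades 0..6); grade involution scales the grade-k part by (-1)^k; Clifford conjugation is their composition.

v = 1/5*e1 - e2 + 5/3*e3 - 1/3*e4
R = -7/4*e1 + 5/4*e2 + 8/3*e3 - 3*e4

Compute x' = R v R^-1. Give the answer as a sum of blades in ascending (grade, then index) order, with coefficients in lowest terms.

~R = -7/4*e1 + 5/4*e2 + 8/3*e3 - 3*e4, and R ~R = 197/72, so R^-1 = ~R / (197/72).
R v = 83/45 + 3/2*e12 - 69/20*e13 + 71/60*e14 + 19/4*e23 - 41/12*e24 + 37/9*e34
Answer: -2521/985*e1 + 529/197*e2 + 5699/2955*e3 - 10967/2955*e4


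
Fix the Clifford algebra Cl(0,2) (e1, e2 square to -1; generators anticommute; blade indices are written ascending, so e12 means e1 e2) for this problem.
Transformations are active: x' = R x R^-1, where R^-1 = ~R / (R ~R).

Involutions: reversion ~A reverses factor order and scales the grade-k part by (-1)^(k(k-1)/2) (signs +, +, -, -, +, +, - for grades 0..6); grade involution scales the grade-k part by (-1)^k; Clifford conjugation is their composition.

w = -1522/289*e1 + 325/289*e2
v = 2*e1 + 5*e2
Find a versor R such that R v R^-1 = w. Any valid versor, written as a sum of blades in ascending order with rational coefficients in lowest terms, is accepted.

Reasoning: v^2 = w^2 = -29 since conjugation preserves the quadratic form; R = v + w = -944/289*e1 + 1770/289*e2 is then valid when invertible, keeping its own part and reversing (v - w)/2.
Answer: -944/289*e1 + 1770/289*e2


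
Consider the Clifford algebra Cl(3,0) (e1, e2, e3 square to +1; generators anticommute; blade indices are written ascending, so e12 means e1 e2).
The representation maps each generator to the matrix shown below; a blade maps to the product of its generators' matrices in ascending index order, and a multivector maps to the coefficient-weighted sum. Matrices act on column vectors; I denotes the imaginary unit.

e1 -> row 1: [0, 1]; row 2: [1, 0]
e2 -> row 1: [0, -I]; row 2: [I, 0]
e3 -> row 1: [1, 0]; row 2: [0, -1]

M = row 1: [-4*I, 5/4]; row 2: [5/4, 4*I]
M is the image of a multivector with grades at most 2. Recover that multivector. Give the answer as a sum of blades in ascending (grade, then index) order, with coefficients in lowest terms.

Method: 1, rho(e1), rho(e2), rho(e3) form a trace-orthogonal basis of the 2x2 complex matrices (tr(X Y) = 2 if X = Y, else 0), so M = m0*1 + m1*rho(e1) + m2*rho(e2) + m3*rho(e3) with m0 = tr(M)/2 = 0, m1 = tr(M rho(e1))/2 = 5/4, m2 = tr(M rho(e2))/2 = 0, m3 = tr(M rho(e3))/2 = -4*I.
Multiplying table entries, the bivector images are rho(e12) = I*rho(e3), rho(e13) = -I*rho(e2), rho(e23) = I*rho(e1); with real blade coefficients the real parts of m0..m3 are the coefficients of 1, e1, e2, e3 and the imaginary parts give the bivectors (e23: Im m1, e13: -Im m2, e12: Im m3).
Answer: 5/4*e1 - 4*e12


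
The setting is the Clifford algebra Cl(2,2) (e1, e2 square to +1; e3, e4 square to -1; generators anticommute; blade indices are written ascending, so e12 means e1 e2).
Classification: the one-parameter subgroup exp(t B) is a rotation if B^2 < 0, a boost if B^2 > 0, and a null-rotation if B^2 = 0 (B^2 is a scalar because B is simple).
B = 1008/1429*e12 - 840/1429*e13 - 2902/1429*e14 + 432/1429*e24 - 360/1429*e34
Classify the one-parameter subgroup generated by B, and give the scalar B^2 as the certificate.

B^2 term by term: the squares give (1008/1429)^2*(e12)^2 + (-840/1429)^2*(e13)^2 + (-2902/1429)^2*(e14)^2 + (432/1429)^2*(e24)^2 + (-360/1429)^2*(e34)^2 = 1016064/2042041*(-1) + 705600/2042041*(+1) + 8421604/2042041*(+1) + 186624/2042041*(+1) + 129600/2042041*(-1) = 4 (each basis 2-blade squares to minus the product of its generators' squares); cross terms between blades sharing an index anticommute and cancel; the commuting (index-disjoint) pairs give grade-4 terms 2*c*c'*(blade product), which cancel blade by blade — e1234: -725760/2042041 + 725760/2042041 = 0 — confirming B is simple. So B^2 = 4.
Answer: boost, certificate B^2 = 4. The scalar 4 is the complete invariant here: its sign names the subgroup type.


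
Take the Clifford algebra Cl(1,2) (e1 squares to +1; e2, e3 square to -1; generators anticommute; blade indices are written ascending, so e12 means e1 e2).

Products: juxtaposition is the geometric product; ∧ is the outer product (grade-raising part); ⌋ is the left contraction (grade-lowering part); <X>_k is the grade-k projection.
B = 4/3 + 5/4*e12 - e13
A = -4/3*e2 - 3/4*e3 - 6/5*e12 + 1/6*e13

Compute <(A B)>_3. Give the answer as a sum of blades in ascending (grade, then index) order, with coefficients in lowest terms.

step 1: -5/3 - 11/12*e1 - 16/9*e2 - e3 - 8/5*e12 + 2/9*e13 - 119/120*e23 - 109/48*e123
step 2: -109/48*e123
Answer: -109/48*e123


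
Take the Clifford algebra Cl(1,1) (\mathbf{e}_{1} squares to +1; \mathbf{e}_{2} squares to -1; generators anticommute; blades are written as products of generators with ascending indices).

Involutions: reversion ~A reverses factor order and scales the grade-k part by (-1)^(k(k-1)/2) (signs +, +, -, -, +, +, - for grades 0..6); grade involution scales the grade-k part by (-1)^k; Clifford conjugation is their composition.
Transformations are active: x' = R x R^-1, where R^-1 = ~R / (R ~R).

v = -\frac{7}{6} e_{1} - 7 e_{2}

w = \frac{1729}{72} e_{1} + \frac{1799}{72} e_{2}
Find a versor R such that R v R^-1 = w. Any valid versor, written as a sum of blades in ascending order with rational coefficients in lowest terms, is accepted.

Take R = v + w = \frac{1645}{72} e_{1} + \frac{1295}{72} e_{2}. Because q(v) = q(w) = -\frac{1715}{36}, conjugation by R sends v exactly to w.
Answer: \frac{1645}{72} e_{1} + \frac{1295}{72} e_{2}


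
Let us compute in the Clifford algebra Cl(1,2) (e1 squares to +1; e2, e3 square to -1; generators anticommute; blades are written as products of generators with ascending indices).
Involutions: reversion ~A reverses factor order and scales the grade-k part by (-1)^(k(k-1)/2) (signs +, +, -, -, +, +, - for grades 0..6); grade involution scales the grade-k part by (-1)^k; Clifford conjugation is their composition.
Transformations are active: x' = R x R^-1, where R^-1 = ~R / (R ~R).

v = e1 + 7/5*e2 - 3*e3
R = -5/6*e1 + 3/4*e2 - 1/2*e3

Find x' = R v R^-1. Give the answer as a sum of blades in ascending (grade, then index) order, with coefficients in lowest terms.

~R = -5/6*e1 + 3/4*e2 - 1/2*e3, and R ~R = -17/144, so R^-1 = ~R / (-17/144).
R v = -203/60 - 23/12*e1 e2 + 3*e1 e3 - 31/20*e2 e3
Answer: -829/17*e1 + 707/17*e2 - 2181/85*e3


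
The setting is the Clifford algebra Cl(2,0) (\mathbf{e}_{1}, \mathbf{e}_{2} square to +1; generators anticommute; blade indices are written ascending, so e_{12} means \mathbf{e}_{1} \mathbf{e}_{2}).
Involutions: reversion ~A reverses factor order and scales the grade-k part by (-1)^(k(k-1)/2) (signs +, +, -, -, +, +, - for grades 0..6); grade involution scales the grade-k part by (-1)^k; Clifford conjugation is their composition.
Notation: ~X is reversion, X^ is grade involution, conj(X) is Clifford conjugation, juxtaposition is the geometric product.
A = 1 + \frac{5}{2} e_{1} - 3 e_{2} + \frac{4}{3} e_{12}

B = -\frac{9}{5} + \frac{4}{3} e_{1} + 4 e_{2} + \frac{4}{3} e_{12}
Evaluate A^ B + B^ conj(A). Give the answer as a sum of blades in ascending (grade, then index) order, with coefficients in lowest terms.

first term: \frac{229}{45} + \frac{43}{6} e_{1} - \frac{293}{45} e_{2} - \frac{226}{15} e_{12}
second term: -\frac{391}{45} + \frac{11}{6} e_{1} - \frac{193}{45} e_{2} - \frac{154}{15} e_{12}
Answer: -\frac{18}{5} + 9 e_{1} - \frac{54}{5} e_{2} - \frac{76}{3} e_{12}


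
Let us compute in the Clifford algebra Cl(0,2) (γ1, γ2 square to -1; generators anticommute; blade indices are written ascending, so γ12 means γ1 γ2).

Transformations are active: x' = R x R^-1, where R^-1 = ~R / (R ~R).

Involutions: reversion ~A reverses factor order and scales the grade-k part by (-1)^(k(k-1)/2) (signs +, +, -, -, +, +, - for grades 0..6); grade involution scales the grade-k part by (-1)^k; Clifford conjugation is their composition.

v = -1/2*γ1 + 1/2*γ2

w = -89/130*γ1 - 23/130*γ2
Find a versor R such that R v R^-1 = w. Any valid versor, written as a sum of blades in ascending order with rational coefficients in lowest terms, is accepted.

Here q(v) = q(w) = -1/2; the classical choice R = v + w = -77/65*γ1 + 21/65*γ2 then realises v -> w under the sandwich.
Answer: -77/65*γ1 + 21/65*γ2


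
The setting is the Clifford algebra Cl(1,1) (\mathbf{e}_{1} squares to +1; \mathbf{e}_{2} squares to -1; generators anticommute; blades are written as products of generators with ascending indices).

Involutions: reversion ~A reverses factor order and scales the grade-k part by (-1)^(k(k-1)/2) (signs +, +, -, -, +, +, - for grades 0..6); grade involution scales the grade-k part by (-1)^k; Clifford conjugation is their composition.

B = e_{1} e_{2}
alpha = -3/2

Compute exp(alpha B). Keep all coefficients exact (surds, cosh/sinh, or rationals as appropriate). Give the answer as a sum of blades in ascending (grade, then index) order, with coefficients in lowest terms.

B^2 = (1)^2*(e_{1} e_{2})^2 = 1*(+1) = 1 (a basis 2-blade squares to minus the product of its generators' squares).
B^2 = 1 — hyperbolic case — the even/odd split gives cosh and sinh: l = 1, alpha*l = - \frac{3}{2}, so exp(alpha B) = cosh(- \frac{3}{2}) + (sinh(- \frac{3}{2})/1)*B = \cosh{\left(\frac{3}{2} \right)} + (- \sinh{\left(\frac{3}{2} \right)})*B.
Answer: \cosh{\left(\frac{3}{2} \right)} - \sinh{\left(\frac{3}{2} \right)} e_{1} e_{2}


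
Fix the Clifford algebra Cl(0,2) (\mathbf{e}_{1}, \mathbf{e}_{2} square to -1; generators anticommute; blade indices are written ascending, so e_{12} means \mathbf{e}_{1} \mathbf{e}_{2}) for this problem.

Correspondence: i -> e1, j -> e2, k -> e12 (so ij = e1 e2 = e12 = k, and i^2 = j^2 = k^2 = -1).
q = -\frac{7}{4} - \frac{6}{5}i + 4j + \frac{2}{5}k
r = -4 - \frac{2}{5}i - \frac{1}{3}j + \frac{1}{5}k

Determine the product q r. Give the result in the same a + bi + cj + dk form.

In blades: q = -\frac{7}{4} - \frac{6}{5} e_{1} + 4 e_{2} + \frac{2}{5} e_{12}, r = -4 - \frac{2}{5} e_{1} - \frac{1}{3} e_{2} + \frac{1}{5} e_{12}.
Distribute q over r term by term (generator squares from the signature, products reordered to ascending indices): (-\frac{7}{4})*r = 7 + \frac{7}{10} e_{1} + \frac{7}{12} e_{2} - \frac{7}{20} e_{12}; (-\frac{6}{5} e_{1})*r = -\frac{12}{25} + \frac{24}{5} e_{1} + \frac{6}{25} e_{2} + \frac{2}{5} e_{12}; (4 e_{2})*r = \frac{4}{3} + \frac{4}{5} e_{1} - 16 e_{2} + \frac{8}{5} e_{12}; (\frac{2}{5} e_{12})*r = -\frac{2}{25} + \frac{2}{15} e_{1} - \frac{4}{25} e_{2} - \frac{8}{5} e_{12}.
Sum: \frac{583}{75} + \frac{193}{30} e_{1} - \frac{4601}{300} e_{2} + \frac{1}{20} e_{12}; translating back through the correspondence:
Answer: \frac{583}{75} + \frac{193}{30}i - \frac{4601}{300}j + \frac{1}{20}k


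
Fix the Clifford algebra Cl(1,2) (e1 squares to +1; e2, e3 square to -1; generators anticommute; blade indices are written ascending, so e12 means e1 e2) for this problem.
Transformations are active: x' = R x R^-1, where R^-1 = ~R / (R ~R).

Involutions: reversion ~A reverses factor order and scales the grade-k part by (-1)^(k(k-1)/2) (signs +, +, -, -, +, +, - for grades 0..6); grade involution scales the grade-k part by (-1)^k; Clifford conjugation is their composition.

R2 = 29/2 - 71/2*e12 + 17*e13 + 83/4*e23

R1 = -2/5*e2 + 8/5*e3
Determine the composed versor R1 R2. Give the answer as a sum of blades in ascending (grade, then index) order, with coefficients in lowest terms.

Distribute over the terms of R1 (each basis-blade product reordered to ascending indices, repeated generators contracted through their squares):
(-2/5*e2) R2 = 71/5*e1 - 29/5*e2 + 83/10*e3 + 34/5*e123
(8/5*e3) R2 = 136/5*e1 + 166/5*e2 + 116/5*e3 - 284/5*e123
Summing the partial products and collecting blades:
Answer: 207/5*e1 + 137/5*e2 + 63/2*e3 - 50*e123


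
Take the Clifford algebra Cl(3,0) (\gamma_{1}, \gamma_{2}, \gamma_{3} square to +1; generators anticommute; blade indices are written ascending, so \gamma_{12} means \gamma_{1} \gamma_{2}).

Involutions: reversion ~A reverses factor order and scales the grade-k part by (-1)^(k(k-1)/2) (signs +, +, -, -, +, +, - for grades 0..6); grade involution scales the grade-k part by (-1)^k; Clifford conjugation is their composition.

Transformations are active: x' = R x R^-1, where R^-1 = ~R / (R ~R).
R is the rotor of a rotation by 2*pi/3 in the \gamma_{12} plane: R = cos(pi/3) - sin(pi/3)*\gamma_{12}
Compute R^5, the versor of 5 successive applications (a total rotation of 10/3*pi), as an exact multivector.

Half-angle bookkeeping: 5 applications in \gamma_{12} add up to rotor phase 5*pi/3 = \frac{5 \pi}{3}, so R^5 = cos(\frac{5 \pi}{3}) - sin(\frac{5 \pi}{3})*\gamma_{12}.
cos(\frac{5 \pi}{3}) = \frac{1}{2} and sin(\frac{5 \pi}{3}) = - \frac{\sqrt{3}}{2}, so R^5 = \frac{1}{2} + \frac{\sqrt{3}}{2} \gamma_{12}. The net rotation is 4/3*pi (after discarding 1 full turn, each of which contributes a factor -1 to the rotor); the rotor keeps the half-angle phase exactly.
Answer: \frac{1}{2} + \frac{\sqrt{3}}{2} \gamma_{12}


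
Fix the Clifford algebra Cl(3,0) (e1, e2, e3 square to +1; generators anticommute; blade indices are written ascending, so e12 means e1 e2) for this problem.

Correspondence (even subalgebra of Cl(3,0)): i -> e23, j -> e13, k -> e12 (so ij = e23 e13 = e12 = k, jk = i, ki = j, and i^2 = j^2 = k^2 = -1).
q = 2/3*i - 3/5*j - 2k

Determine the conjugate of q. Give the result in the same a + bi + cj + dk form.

In blades: q = -2*e12 - 3/5*e13 + 2/3*e23.
Quaternion conjugation is reversion on the even subalgebra: the scalar is fixed and every grade-2 blade flips sign, giving 2*e12 + 3/5*e13 - 2/3*e23; translating back:
Answer: -2/3*i + 3/5*j + 2k


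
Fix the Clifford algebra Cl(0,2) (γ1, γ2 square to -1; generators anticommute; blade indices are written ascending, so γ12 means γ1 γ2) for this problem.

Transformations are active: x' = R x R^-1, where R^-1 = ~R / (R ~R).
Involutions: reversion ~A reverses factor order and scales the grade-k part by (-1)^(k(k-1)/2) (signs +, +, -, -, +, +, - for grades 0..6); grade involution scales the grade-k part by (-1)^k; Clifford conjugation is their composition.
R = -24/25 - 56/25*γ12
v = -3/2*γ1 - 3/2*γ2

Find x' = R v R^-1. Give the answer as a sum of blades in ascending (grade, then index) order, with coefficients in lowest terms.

~R = -24/25 + 56/25*γ12, and R ~R = 3712/625, so R^-1 = ~R / (3712/625).
R v = -48/25*γ1 + 24/5*γ2
Answer: 123/58*γ1 - 3/58*γ2
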